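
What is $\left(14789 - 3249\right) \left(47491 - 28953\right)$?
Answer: $213928520$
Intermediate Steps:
$\left(14789 - 3249\right) \left(47491 - 28953\right) = 11540 \cdot 18538 = 213928520$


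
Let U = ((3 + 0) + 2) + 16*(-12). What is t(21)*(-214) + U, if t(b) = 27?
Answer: -5965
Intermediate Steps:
U = -187 (U = (3 + 2) - 192 = 5 - 192 = -187)
t(21)*(-214) + U = 27*(-214) - 187 = -5778 - 187 = -5965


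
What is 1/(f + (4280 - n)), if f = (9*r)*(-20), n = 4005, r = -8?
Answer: 1/1715 ≈ 0.00058309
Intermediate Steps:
f = 1440 (f = (9*(-8))*(-20) = -72*(-20) = 1440)
1/(f + (4280 - n)) = 1/(1440 + (4280 - 1*4005)) = 1/(1440 + (4280 - 4005)) = 1/(1440 + 275) = 1/1715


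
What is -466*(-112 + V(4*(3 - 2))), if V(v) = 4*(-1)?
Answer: 54056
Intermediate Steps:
V(v) = -4
-466*(-112 + V(4*(3 - 2))) = -466*(-112 - 4) = -466*(-116) = 54056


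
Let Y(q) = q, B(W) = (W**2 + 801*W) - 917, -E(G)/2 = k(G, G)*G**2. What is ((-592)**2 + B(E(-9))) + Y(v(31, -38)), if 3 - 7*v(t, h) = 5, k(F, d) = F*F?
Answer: 1134179961/7 ≈ 1.6203e+8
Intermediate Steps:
k(F, d) = F**2
v(t, h) = -2/7 (v(t, h) = 3/7 - 1/7*5 = 3/7 - 5/7 = -2/7)
E(G) = -2*G**4 (E(G) = -2*G**2*G**2 = -2*G**4)
B(W) = -917 + W**2 + 801*W
((-592)**2 + B(E(-9))) + Y(v(31, -38)) = ((-592)**2 + (-917 + (-2*(-9)**4)**2 + 801*(-2*(-9)**4))) - 2/7 = (350464 + (-917 + (-2*6561)**2 + 801*(-2*6561))) - 2/7 = (350464 + (-917 + (-13122)**2 + 801*(-13122))) - 2/7 = (350464 + (-917 + 172186884 - 10510722)) - 2/7 = (350464 + 161675245) - 2/7 = 162025709 - 2/7 = 1134179961/7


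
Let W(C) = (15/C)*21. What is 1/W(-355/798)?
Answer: -71/50274 ≈ -0.0014123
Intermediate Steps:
W(C) = 315/C
1/W(-355/798) = 1/(315/((-355/798))) = 1/(315/((-355*1/798))) = 1/(315/(-355/798)) = 1/(315*(-798/355)) = 1/(-50274/71) = -71/50274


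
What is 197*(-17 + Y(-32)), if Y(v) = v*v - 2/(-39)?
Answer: 7737175/39 ≈ 1.9839e+5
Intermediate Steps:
Y(v) = 2/39 + v**2 (Y(v) = v**2 - 2*(-1/39) = v**2 + 2/39 = 2/39 + v**2)
197*(-17 + Y(-32)) = 197*(-17 + (2/39 + (-32)**2)) = 197*(-17 + (2/39 + 1024)) = 197*(-17 + 39938/39) = 197*(39275/39) = 7737175/39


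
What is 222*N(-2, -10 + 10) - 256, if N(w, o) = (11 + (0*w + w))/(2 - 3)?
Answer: -2254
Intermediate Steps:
N(w, o) = -11 - w (N(w, o) = (11 + (0 + w))/(-1) = (11 + w)*(-1) = -11 - w)
222*N(-2, -10 + 10) - 256 = 222*(-11 - 1*(-2)) - 256 = 222*(-11 + 2) - 256 = 222*(-9) - 256 = -1998 - 256 = -2254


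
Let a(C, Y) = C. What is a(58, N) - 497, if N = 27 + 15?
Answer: -439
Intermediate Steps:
N = 42
a(58, N) - 497 = 58 - 497 = -439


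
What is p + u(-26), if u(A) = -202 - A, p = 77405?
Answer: 77229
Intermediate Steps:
p + u(-26) = 77405 + (-202 - 1*(-26)) = 77405 + (-202 + 26) = 77405 - 176 = 77229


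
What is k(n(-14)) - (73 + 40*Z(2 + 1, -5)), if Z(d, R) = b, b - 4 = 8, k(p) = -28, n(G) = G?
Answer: -581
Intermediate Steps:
b = 12 (b = 4 + 8 = 12)
Z(d, R) = 12
k(n(-14)) - (73 + 40*Z(2 + 1, -5)) = -28 - (73 + 40*12) = -28 - (73 + 480) = -28 - 1*553 = -28 - 553 = -581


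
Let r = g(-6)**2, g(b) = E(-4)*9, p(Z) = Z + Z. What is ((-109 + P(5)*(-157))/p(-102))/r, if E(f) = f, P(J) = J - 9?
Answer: -173/88128 ≈ -0.0019631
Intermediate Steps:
P(J) = -9 + J
p(Z) = 2*Z
g(b) = -36 (g(b) = -4*9 = -36)
r = 1296 (r = (-36)**2 = 1296)
((-109 + P(5)*(-157))/p(-102))/r = ((-109 + (-9 + 5)*(-157))/((2*(-102))))/1296 = ((-109 - 4*(-157))/(-204))*(1/1296) = ((-109 + 628)*(-1/204))*(1/1296) = (519*(-1/204))*(1/1296) = -173/68*1/1296 = -173/88128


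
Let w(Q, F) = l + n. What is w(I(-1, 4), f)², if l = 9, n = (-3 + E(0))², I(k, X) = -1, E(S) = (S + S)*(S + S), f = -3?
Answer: 324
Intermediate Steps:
E(S) = 4*S² (E(S) = (2*S)*(2*S) = 4*S²)
n = 9 (n = (-3 + 4*0²)² = (-3 + 4*0)² = (-3 + 0)² = (-3)² = 9)
w(Q, F) = 18 (w(Q, F) = 9 + 9 = 18)
w(I(-1, 4), f)² = 18² = 324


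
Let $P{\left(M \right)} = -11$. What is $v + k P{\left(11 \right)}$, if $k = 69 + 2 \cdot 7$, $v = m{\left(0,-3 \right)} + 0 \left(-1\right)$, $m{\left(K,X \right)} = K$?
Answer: $-913$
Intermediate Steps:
$v = 0$ ($v = 0 + 0 \left(-1\right) = 0 + 0 = 0$)
$k = 83$ ($k = 69 + 14 = 83$)
$v + k P{\left(11 \right)} = 0 + 83 \left(-11\right) = 0 - 913 = -913$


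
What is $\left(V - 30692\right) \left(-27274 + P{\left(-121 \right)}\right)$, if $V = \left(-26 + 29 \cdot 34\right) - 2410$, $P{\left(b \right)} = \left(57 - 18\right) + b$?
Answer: $879276552$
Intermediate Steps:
$P{\left(b \right)} = 39 + b$
$V = -1450$ ($V = \left(-26 + 986\right) - 2410 = 960 - 2410 = -1450$)
$\left(V - 30692\right) \left(-27274 + P{\left(-121 \right)}\right) = \left(-1450 - 30692\right) \left(-27274 + \left(39 - 121\right)\right) = - 32142 \left(-27274 - 82\right) = \left(-32142\right) \left(-27356\right) = 879276552$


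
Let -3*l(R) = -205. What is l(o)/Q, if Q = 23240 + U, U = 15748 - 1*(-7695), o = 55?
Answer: 205/140049 ≈ 0.0014638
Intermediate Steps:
l(R) = 205/3 (l(R) = -⅓*(-205) = 205/3)
U = 23443 (U = 15748 + 7695 = 23443)
Q = 46683 (Q = 23240 + 23443 = 46683)
l(o)/Q = (205/3)/46683 = (205/3)*(1/46683) = 205/140049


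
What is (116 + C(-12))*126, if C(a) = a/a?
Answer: 14742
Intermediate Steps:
C(a) = 1
(116 + C(-12))*126 = (116 + 1)*126 = 117*126 = 14742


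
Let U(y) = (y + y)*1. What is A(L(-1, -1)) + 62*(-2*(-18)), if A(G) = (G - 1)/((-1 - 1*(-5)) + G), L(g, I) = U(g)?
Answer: 4461/2 ≈ 2230.5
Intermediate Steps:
U(y) = 2*y (U(y) = (2*y)*1 = 2*y)
L(g, I) = 2*g
A(G) = (-1 + G)/(4 + G) (A(G) = (-1 + G)/((-1 + 5) + G) = (-1 + G)/(4 + G))
A(L(-1, -1)) + 62*(-2*(-18)) = (-1 + 2*(-1))/(4 + 2*(-1)) + 62*(-2*(-18)) = (-1 - 2)/(4 - 2) + 62*36 = -3/2 + 2232 = 4461/2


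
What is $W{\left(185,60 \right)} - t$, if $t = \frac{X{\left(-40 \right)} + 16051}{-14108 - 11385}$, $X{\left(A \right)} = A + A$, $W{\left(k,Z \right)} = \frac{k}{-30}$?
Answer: $- \frac{847415}{152958} \approx -5.5402$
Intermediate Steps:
$W{\left(k,Z \right)} = - \frac{k}{30}$ ($W{\left(k,Z \right)} = k \left(- \frac{1}{30}\right) = - \frac{k}{30}$)
$X{\left(A \right)} = 2 A$
$t = - \frac{15971}{25493}$ ($t = \frac{2 \left(-40\right) + 16051}{-14108 - 11385} = \frac{-80 + 16051}{-25493} = 15971 \left(- \frac{1}{25493}\right) = - \frac{15971}{25493} \approx -0.62649$)
$W{\left(185,60 \right)} - t = \left(- \frac{1}{30}\right) 185 - - \frac{15971}{25493} = - \frac{37}{6} + \frac{15971}{25493} = - \frac{847415}{152958}$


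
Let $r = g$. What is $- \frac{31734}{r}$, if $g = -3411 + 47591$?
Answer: $- \frac{15867}{22090} \approx -0.71829$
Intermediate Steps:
$g = 44180$
$r = 44180$
$- \frac{31734}{r} = - \frac{31734}{44180} = \left(-31734\right) \frac{1}{44180} = - \frac{15867}{22090}$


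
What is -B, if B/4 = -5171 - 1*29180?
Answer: 137404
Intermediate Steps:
B = -137404 (B = 4*(-5171 - 1*29180) = 4*(-5171 - 29180) = 4*(-34351) = -137404)
-B = -1*(-137404) = 137404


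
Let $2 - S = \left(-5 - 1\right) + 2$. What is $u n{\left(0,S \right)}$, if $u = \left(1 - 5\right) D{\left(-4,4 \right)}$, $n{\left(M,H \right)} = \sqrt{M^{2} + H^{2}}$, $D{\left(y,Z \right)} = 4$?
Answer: $-96$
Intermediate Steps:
$S = 6$ ($S = 2 - \left(\left(-5 - 1\right) + 2\right) = 2 - \left(-6 + 2\right) = 2 - -4 = 2 + 4 = 6$)
$n{\left(M,H \right)} = \sqrt{H^{2} + M^{2}}$
$u = -16$ ($u = \left(1 - 5\right) 4 = \left(-4\right) 4 = -16$)
$u n{\left(0,S \right)} = - 16 \sqrt{6^{2} + 0^{2}} = - 16 \sqrt{36 + 0} = - 16 \sqrt{36} = \left(-16\right) 6 = -96$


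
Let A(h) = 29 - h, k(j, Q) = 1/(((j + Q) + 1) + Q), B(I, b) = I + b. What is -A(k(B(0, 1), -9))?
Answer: -465/16 ≈ -29.063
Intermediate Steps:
k(j, Q) = 1/(1 + j + 2*Q) (k(j, Q) = 1/(((Q + j) + 1) + Q) = 1/((1 + Q + j) + Q) = 1/(1 + j + 2*Q))
-A(k(B(0, 1), -9)) = -(29 - 1/(1 + (0 + 1) + 2*(-9))) = -(29 - 1/(1 + 1 - 18)) = -(29 - 1/(-16)) = -(29 - 1*(-1/16)) = -(29 + 1/16) = -1*465/16 = -465/16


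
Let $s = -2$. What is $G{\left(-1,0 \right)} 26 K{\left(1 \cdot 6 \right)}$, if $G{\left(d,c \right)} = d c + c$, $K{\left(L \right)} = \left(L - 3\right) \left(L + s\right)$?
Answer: $0$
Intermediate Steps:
$K{\left(L \right)} = \left(-3 + L\right) \left(-2 + L\right)$ ($K{\left(L \right)} = \left(L - 3\right) \left(L - 2\right) = \left(-3 + L\right) \left(-2 + L\right)$)
$G{\left(d,c \right)} = c + c d$ ($G{\left(d,c \right)} = c d + c = c + c d$)
$G{\left(-1,0 \right)} 26 K{\left(1 \cdot 6 \right)} = 0 \left(1 - 1\right) 26 \left(6 + \left(1 \cdot 6\right)^{2} - 5 \cdot 1 \cdot 6\right) = 0 \cdot 0 \cdot 26 \left(6 + 6^{2} - 30\right) = 0 \cdot 26 \left(6 + 36 - 30\right) = 0 \cdot 12 = 0$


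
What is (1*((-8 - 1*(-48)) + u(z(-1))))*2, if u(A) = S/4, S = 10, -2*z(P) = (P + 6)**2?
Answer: 85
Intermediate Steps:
z(P) = -(6 + P)**2/2 (z(P) = -(P + 6)**2/2 = -(6 + P)**2/2)
u(A) = 5/2 (u(A) = 10/4 = 10*(1/4) = 5/2)
(1*((-8 - 1*(-48)) + u(z(-1))))*2 = (1*((-8 - 1*(-48)) + 5/2))*2 = (1*((-8 + 48) + 5/2))*2 = (1*(40 + 5/2))*2 = (1*(85/2))*2 = (85/2)*2 = 85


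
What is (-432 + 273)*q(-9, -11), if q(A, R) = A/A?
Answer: -159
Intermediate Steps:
q(A, R) = 1
(-432 + 273)*q(-9, -11) = (-432 + 273)*1 = -159*1 = -159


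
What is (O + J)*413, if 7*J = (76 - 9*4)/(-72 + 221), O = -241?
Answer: -14828057/149 ≈ -99517.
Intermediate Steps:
J = 40/1043 (J = ((76 - 9*4)/(-72 + 221))/7 = ((76 - 36)/149)/7 = (40*(1/149))/7 = (⅐)*(40/149) = 40/1043 ≈ 0.038351)
(O + J)*413 = (-241 + 40/1043)*413 = -251323/1043*413 = -14828057/149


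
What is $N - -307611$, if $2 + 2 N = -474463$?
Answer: $\frac{140757}{2} \approx 70379.0$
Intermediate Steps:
$N = - \frac{474465}{2}$ ($N = -1 + \frac{1}{2} \left(-474463\right) = -1 - \frac{474463}{2} = - \frac{474465}{2} \approx -2.3723 \cdot 10^{5}$)
$N - -307611 = - \frac{474465}{2} - -307611 = - \frac{474465}{2} + 307611 = \frac{140757}{2}$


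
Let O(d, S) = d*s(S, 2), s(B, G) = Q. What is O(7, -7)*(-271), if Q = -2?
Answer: 3794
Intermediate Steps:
s(B, G) = -2
O(d, S) = -2*d (O(d, S) = d*(-2) = -2*d)
O(7, -7)*(-271) = -2*7*(-271) = -14*(-271) = 3794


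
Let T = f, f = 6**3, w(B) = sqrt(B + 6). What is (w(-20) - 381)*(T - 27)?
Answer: -72009 + 189*I*sqrt(14) ≈ -72009.0 + 707.17*I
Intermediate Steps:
w(B) = sqrt(6 + B)
f = 216
T = 216
(w(-20) - 381)*(T - 27) = (sqrt(6 - 20) - 381)*(216 - 27) = (sqrt(-14) - 381)*189 = (I*sqrt(14) - 381)*189 = (-381 + I*sqrt(14))*189 = -72009 + 189*I*sqrt(14)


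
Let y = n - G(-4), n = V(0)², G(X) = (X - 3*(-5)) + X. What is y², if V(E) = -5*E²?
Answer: 49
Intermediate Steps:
G(X) = 15 + 2*X (G(X) = (X + 15) + X = (15 + X) + X = 15 + 2*X)
n = 0 (n = (-5*0²)² = (-5*0)² = 0² = 0)
y = -7 (y = 0 - (15 + 2*(-4)) = 0 - (15 - 8) = 0 - 1*7 = 0 - 7 = -7)
y² = (-7)² = 49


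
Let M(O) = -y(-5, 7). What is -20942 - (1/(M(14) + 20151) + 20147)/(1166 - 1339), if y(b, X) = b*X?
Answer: -72726504333/3492178 ≈ -20826.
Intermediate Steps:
y(b, X) = X*b
M(O) = 35 (M(O) = -7*(-5) = -1*(-35) = 35)
-20942 - (1/(M(14) + 20151) + 20147)/(1166 - 1339) = -20942 - (1/(35 + 20151) + 20147)/(1166 - 1339) = -20942 - (1/20186 + 20147)/(-173) = -20942 - (1/20186 + 20147)*(-1)/173 = -20942 - 406687343*(-1)/(20186*173) = -20942 - 1*(-406687343/3492178) = -20942 + 406687343/3492178 = -72726504333/3492178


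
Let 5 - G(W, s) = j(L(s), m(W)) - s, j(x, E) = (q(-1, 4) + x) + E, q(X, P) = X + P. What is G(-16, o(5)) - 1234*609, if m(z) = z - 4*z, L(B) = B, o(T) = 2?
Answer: -751552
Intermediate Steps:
m(z) = -3*z
q(X, P) = P + X
j(x, E) = 3 + E + x (j(x, E) = ((4 - 1) + x) + E = (3 + x) + E = 3 + E + x)
G(W, s) = 2 + 3*W (G(W, s) = 5 - ((3 - 3*W + s) - s) = 5 - ((3 + s - 3*W) - s) = 5 - (3 - 3*W) = 5 + (-3 + 3*W) = 2 + 3*W)
G(-16, o(5)) - 1234*609 = (2 + 3*(-16)) - 1234*609 = (2 - 48) - 751506 = -46 - 751506 = -751552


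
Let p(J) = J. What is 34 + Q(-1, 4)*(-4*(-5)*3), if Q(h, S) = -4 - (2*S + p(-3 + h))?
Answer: -446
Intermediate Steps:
Q(h, S) = -1 - h - 2*S (Q(h, S) = -4 - (2*S + (-3 + h)) = -4 - (-3 + h + 2*S) = -4 + (3 - h - 2*S) = -1 - h - 2*S)
34 + Q(-1, 4)*(-4*(-5)*3) = 34 + (-1 - 1*(-1) - 2*4)*(-4*(-5)*3) = 34 + (-1 + 1 - 8)*(20*3) = 34 - 8*60 = 34 - 480 = -446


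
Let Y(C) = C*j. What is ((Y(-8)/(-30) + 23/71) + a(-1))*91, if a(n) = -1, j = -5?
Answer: -38948/213 ≈ -182.85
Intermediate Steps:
Y(C) = -5*C (Y(C) = C*(-5) = -5*C)
((Y(-8)/(-30) + 23/71) + a(-1))*91 = ((-5*(-8)/(-30) + 23/71) - 1)*91 = ((40*(-1/30) + 23*(1/71)) - 1)*91 = ((-4/3 + 23/71) - 1)*91 = (-215/213 - 1)*91 = -428/213*91 = -38948/213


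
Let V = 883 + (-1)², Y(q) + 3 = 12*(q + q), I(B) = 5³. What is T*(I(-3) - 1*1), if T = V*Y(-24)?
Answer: -63467664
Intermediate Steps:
I(B) = 125
Y(q) = -3 + 24*q (Y(q) = -3 + 12*(q + q) = -3 + 12*(2*q) = -3 + 24*q)
V = 884 (V = 883 + 1 = 884)
T = -511836 (T = 884*(-3 + 24*(-24)) = 884*(-3 - 576) = 884*(-579) = -511836)
T*(I(-3) - 1*1) = -511836*(125 - 1*1) = -511836*(125 - 1) = -511836*124 = -63467664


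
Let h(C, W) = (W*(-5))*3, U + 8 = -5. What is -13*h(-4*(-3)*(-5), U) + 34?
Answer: -2501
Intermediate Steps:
U = -13 (U = -8 - 5 = -13)
h(C, W) = -15*W (h(C, W) = -5*W*3 = -15*W)
-13*h(-4*(-3)*(-5), U) + 34 = -(-195)*(-13) + 34 = -13*195 + 34 = -2535 + 34 = -2501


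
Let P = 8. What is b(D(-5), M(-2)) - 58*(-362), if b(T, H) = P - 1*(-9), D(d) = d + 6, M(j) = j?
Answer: 21013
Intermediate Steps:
D(d) = 6 + d
b(T, H) = 17 (b(T, H) = 8 - 1*(-9) = 8 + 9 = 17)
b(D(-5), M(-2)) - 58*(-362) = 17 - 58*(-362) = 17 + 20996 = 21013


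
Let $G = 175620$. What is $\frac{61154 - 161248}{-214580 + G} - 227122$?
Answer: $- \frac{4424286513}{19480} \approx -2.2712 \cdot 10^{5}$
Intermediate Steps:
$\frac{61154 - 161248}{-214580 + G} - 227122 = \frac{61154 - 161248}{-214580 + 175620} - 227122 = - \frac{100094}{-38960} - 227122 = \left(-100094\right) \left(- \frac{1}{38960}\right) - 227122 = \frac{50047}{19480} - 227122 = - \frac{4424286513}{19480}$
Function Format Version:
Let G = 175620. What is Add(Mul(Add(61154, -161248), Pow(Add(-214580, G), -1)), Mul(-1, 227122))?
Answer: Rational(-4424286513, 19480) ≈ -2.2712e+5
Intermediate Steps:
Add(Mul(Add(61154, -161248), Pow(Add(-214580, G), -1)), Mul(-1, 227122)) = Add(Mul(Add(61154, -161248), Pow(Add(-214580, 175620), -1)), Mul(-1, 227122)) = Add(Mul(-100094, Pow(-38960, -1)), -227122) = Add(Mul(-100094, Rational(-1, 38960)), -227122) = Add(Rational(50047, 19480), -227122) = Rational(-4424286513, 19480)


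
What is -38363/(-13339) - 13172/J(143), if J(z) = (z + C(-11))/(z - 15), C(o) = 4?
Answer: -22484128063/1960833 ≈ -11467.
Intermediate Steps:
J(z) = (4 + z)/(-15 + z) (J(z) = (z + 4)/(z - 15) = (4 + z)/(-15 + z))
-38363/(-13339) - 13172/J(143) = -38363/(-13339) - 13172*(-15 + 143)/(4 + 143) = -38363*(-1/13339) - 13172/(147/128) = 38363/13339 - 13172/((1/128)*147) = 38363/13339 - 13172/147/128 = 38363/13339 - 13172*128/147 = 38363/13339 - 1686016/147 = -22484128063/1960833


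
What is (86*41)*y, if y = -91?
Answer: -320866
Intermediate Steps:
(86*41)*y = (86*41)*(-91) = 3526*(-91) = -320866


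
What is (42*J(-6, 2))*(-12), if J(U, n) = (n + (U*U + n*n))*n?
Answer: -42336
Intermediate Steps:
J(U, n) = n*(n + U² + n²) (J(U, n) = (n + (U² + n²))*n = (n + U² + n²)*n = n*(n + U² + n²))
(42*J(-6, 2))*(-12) = (42*(2*(2 + (-6)² + 2²)))*(-12) = (42*(2*(2 + 36 + 4)))*(-12) = (42*(2*42))*(-12) = (42*84)*(-12) = 3528*(-12) = -42336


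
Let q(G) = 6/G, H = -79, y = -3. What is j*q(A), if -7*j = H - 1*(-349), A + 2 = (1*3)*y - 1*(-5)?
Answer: 270/7 ≈ 38.571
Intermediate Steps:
A = -6 (A = -2 + ((1*3)*(-3) - 1*(-5)) = -2 + (3*(-3) + 5) = -2 + (-9 + 5) = -2 - 4 = -6)
j = -270/7 (j = -(-79 - 1*(-349))/7 = -(-79 + 349)/7 = -1/7*270 = -270/7 ≈ -38.571)
j*q(A) = -1620/(7*(-6)) = -1620*(-1)/(7*6) = -270/7*(-1) = 270/7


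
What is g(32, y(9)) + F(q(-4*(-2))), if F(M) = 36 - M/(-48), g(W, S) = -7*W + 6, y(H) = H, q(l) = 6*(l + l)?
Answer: -180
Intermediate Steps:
q(l) = 12*l (q(l) = 6*(2*l) = 12*l)
g(W, S) = 6 - 7*W
F(M) = 36 + M/48 (F(M) = 36 - M*(-1)/48 = 36 - (-1)*M/48 = 36 + M/48)
g(32, y(9)) + F(q(-4*(-2))) = (6 - 7*32) + (36 + (12*(-4*(-2)))/48) = (6 - 224) + (36 + (12*8)/48) = -218 + (36 + (1/48)*96) = -218 + (36 + 2) = -218 + 38 = -180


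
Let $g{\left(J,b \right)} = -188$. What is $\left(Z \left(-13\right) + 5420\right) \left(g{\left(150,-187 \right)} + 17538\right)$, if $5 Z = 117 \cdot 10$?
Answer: $41258300$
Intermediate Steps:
$Z = 234$ ($Z = \frac{117 \cdot 10}{5} = \frac{1}{5} \cdot 1170 = 234$)
$\left(Z \left(-13\right) + 5420\right) \left(g{\left(150,-187 \right)} + 17538\right) = \left(234 \left(-13\right) + 5420\right) \left(-188 + 17538\right) = \left(-3042 + 5420\right) 17350 = 2378 \cdot 17350 = 41258300$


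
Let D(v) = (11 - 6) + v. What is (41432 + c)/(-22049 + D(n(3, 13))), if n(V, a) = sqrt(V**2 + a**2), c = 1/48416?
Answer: -11054910110343/5881790622832 - 2005971713*sqrt(178)/23527162491328 ≈ -1.8807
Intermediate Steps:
c = 1/48416 ≈ 2.0654e-5
D(v) = 5 + v
(41432 + c)/(-22049 + D(n(3, 13))) = (41432 + 1/48416)/(-22049 + (5 + sqrt(3**2 + 13**2))) = 2005971713/(48416*(-22049 + (5 + sqrt(9 + 169)))) = 2005971713/(48416*(-22049 + (5 + sqrt(178)))) = 2005971713/(48416*(-22044 + sqrt(178)))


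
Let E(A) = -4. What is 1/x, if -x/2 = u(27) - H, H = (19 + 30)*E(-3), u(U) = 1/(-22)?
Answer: -11/4311 ≈ -0.0025516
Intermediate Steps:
u(U) = -1/22
H = -196 (H = (19 + 30)*(-4) = 49*(-4) = -196)
x = -4311/11 (x = -2*(-1/22 - 1*(-196)) = -2*(-1/22 + 196) = -2*4311/22 = -4311/11 ≈ -391.91)
1/x = 1/(-4311/11) = -11/4311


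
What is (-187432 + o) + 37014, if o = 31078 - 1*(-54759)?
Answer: -64581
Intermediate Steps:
o = 85837 (o = 31078 + 54759 = 85837)
(-187432 + o) + 37014 = (-187432 + 85837) + 37014 = -101595 + 37014 = -64581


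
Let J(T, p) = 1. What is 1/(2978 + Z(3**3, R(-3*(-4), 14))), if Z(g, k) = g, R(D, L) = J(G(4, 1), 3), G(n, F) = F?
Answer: 1/3005 ≈ 0.00033278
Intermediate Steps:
R(D, L) = 1
1/(2978 + Z(3**3, R(-3*(-4), 14))) = 1/(2978 + 3**3) = 1/(2978 + 27) = 1/3005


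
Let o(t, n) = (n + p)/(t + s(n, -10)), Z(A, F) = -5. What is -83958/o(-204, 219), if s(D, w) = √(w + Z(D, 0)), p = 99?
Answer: 2854572/53 - 13993*I*√15/53 ≈ 53860.0 - 1022.5*I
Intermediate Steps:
s(D, w) = √(-5 + w) (s(D, w) = √(w - 5) = √(-5 + w))
o(t, n) = (99 + n)/(t + I*√15) (o(t, n) = (n + 99)/(t + √(-5 - 10)) = (99 + n)/(t + √(-15)) = (99 + n)/(t + I*√15))
-83958/o(-204, 219) = -83958*(-204 + I*√15)/(99 + 219) = -(-2854572/53 + 13993*I*√15/53) = -83958*(-34/53 + I*√15/318) = 2854572/53 - 13993*I*√15/53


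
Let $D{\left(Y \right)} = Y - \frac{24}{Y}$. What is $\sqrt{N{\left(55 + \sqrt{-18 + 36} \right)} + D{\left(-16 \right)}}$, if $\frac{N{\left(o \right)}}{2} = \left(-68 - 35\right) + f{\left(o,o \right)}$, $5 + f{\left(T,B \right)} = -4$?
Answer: $\frac{3 i \sqrt{106}}{2} \approx 15.443 i$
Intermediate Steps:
$f{\left(T,B \right)} = -9$ ($f{\left(T,B \right)} = -5 - 4 = -9$)
$N{\left(o \right)} = -224$ ($N{\left(o \right)} = 2 \left(\left(-68 - 35\right) - 9\right) = 2 \left(-103 - 9\right) = 2 \left(-112\right) = -224$)
$\sqrt{N{\left(55 + \sqrt{-18 + 36} \right)} + D{\left(-16 \right)}} = \sqrt{-224 - \left(16 + \frac{24}{-16}\right)} = \sqrt{-224 - \frac{29}{2}} = \sqrt{- \frac{477}{2}} = \frac{3 i \sqrt{106}}{2}$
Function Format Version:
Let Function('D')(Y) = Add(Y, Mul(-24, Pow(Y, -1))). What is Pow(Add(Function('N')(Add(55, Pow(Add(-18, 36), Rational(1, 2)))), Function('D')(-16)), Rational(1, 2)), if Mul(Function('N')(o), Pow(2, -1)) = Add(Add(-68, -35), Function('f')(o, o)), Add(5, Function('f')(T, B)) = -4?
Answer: Mul(Rational(3, 2), I, Pow(106, Rational(1, 2))) ≈ Mul(15.443, I)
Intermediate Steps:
Function('f')(T, B) = -9 (Function('f')(T, B) = Add(-5, -4) = -9)
Function('N')(o) = -224 (Function('N')(o) = Mul(2, Add(Add(-68, -35), -9)) = Mul(2, Add(-103, -9)) = Mul(2, -112) = -224)
Pow(Add(Function('N')(Add(55, Pow(Add(-18, 36), Rational(1, 2)))), Function('D')(-16)), Rational(1, 2)) = Pow(Add(-224, Add(-16, Mul(-24, Pow(-16, -1)))), Rational(1, 2)) = Pow(Add(-224, Add(-16, Mul(-24, Rational(-1, 16)))), Rational(1, 2)) = Pow(Add(-224, Add(-16, Rational(3, 2))), Rational(1, 2)) = Pow(Add(-224, Rational(-29, 2)), Rational(1, 2)) = Pow(Rational(-477, 2), Rational(1, 2)) = Mul(Rational(3, 2), I, Pow(106, Rational(1, 2)))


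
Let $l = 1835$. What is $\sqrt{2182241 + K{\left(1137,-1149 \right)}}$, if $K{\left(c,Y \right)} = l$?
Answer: $2 \sqrt{546019} \approx 1477.9$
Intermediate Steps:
$K{\left(c,Y \right)} = 1835$
$\sqrt{2182241 + K{\left(1137,-1149 \right)}} = \sqrt{2182241 + 1835} = \sqrt{2184076} = 2 \sqrt{546019}$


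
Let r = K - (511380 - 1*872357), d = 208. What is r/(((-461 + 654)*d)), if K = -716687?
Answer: -177855/20072 ≈ -8.8609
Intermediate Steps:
r = -355710 (r = -716687 - (511380 - 1*872357) = -716687 - (511380 - 872357) = -716687 - 1*(-360977) = -716687 + 360977 = -355710)
r/(((-461 + 654)*d)) = -355710*1/(208*(-461 + 654)) = -355710/(193*208) = -355710/40144 = -355710*1/40144 = -177855/20072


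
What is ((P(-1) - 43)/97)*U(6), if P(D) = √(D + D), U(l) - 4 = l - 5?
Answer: -215/97 + 5*I*√2/97 ≈ -2.2165 + 0.072898*I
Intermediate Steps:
U(l) = -1 + l (U(l) = 4 + (l - 5) = 4 + (-5 + l) = -1 + l)
P(D) = √2*√D (P(D) = √(2*D) = √2*√D)
((P(-1) - 43)/97)*U(6) = ((√2*√(-1) - 43)/97)*(-1 + 6) = ((√2*I - 43)/97)*5 = ((I*√2 - 43)/97)*5 = ((-43 + I*√2)/97)*5 = (-43/97 + I*√2/97)*5 = -215/97 + 5*I*√2/97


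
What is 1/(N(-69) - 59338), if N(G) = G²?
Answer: -1/54577 ≈ -1.8323e-5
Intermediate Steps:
1/(N(-69) - 59338) = 1/((-69)² - 59338) = 1/(4761 - 59338) = 1/(-54577) = -1/54577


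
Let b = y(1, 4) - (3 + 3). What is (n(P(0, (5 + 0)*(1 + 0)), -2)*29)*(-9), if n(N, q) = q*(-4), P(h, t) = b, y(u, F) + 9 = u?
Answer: -2088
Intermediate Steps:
y(u, F) = -9 + u
b = -14 (b = (-9 + 1) - (3 + 3) = -8 - 1*6 = -8 - 6 = -14)
P(h, t) = -14
n(N, q) = -4*q
(n(P(0, (5 + 0)*(1 + 0)), -2)*29)*(-9) = (-4*(-2)*29)*(-9) = (8*29)*(-9) = 232*(-9) = -2088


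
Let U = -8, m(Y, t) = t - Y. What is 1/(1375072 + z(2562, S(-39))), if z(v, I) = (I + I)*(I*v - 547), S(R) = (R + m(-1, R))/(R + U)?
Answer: 2209/3063955058 ≈ 7.2096e-7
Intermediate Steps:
S(R) = (1 + 2*R)/(-8 + R) (S(R) = (R + (R - 1*(-1)))/(R - 8) = (R + (R + 1))/(-8 + R) = (R + (1 + R))/(-8 + R) = (1 + 2*R)/(-8 + R))
z(v, I) = 2*I*(-547 + I*v) (z(v, I) = (2*I)*(-547 + I*v) = 2*I*(-547 + I*v))
1/(1375072 + z(2562, S(-39))) = 1/(1375072 + 2*((1 + 2*(-39))/(-8 - 39))*(-547 + ((1 + 2*(-39))/(-8 - 39))*2562)) = 1/(1375072 + 2*((1 - 78)/(-47))*(-547 + ((1 - 78)/(-47))*2562)) = 1/(1375072 + 2*(-1/47*(-77))*(-547 - 1/47*(-77)*2562)) = 1/(1375072 + 2*(77/47)*(-547 + (77/47)*2562)) = 1/(1375072 + 2*(77/47)*(-547 + 197274/47)) = 1/(1375072 + 2*(77/47)*(171565/47)) = 1/(1375072 + 26421010/2209) = 1/(3063955058/2209) = 2209/3063955058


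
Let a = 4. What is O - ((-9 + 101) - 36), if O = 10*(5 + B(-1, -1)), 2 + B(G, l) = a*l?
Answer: -66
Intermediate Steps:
B(G, l) = -2 + 4*l
O = -10 (O = 10*(5 + (-2 + 4*(-1))) = 10*(5 + (-2 - 4)) = 10*(5 - 6) = 10*(-1) = -10)
O - ((-9 + 101) - 36) = -10 - ((-9 + 101) - 36) = -10 - (92 - 36) = -10 - 1*56 = -10 - 56 = -66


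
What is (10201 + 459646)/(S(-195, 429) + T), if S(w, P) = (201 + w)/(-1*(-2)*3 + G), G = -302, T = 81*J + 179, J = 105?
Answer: 69537356/1285229 ≈ 54.105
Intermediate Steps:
T = 8684 (T = 81*105 + 179 = 8505 + 179 = 8684)
S(w, P) = -201/296 - w/296 (S(w, P) = (201 + w)/(-1*(-2)*3 - 302) = (201 + w)/(2*3 - 302) = (201 + w)/(6 - 302) = (201 + w)/(-296) = (201 + w)*(-1/296) = -201/296 - w/296)
(10201 + 459646)/(S(-195, 429) + T) = (10201 + 459646)/((-201/296 - 1/296*(-195)) + 8684) = 469847/((-201/296 + 195/296) + 8684) = 469847/(-3/148 + 8684) = 469847/(1285229/148) = 469847*(148/1285229) = 69537356/1285229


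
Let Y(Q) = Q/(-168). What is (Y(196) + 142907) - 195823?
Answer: -317503/6 ≈ -52917.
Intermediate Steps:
Y(Q) = -Q/168 (Y(Q) = Q*(-1/168) = -Q/168)
(Y(196) + 142907) - 195823 = (-1/168*196 + 142907) - 195823 = (-7/6 + 142907) - 195823 = 857435/6 - 195823 = -317503/6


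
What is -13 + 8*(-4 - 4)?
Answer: -77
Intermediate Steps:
-13 + 8*(-4 - 4) = -13 + 8*(-8) = -13 - 64 = -77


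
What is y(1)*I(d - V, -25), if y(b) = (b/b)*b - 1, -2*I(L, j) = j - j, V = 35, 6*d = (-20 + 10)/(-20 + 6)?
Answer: 0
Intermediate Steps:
d = 5/42 (d = ((-20 + 10)/(-20 + 6))/6 = (-10/(-14))/6 = (-10*(-1/14))/6 = (1/6)*(5/7) = 5/42 ≈ 0.11905)
I(L, j) = 0 (I(L, j) = -(j - j)/2 = -1/2*0 = 0)
y(b) = -1 + b (y(b) = 1*b - 1 = b - 1 = -1 + b)
y(1)*I(d - V, -25) = (-1 + 1)*0 = 0*0 = 0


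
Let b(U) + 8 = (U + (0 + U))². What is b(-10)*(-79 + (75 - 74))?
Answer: -30576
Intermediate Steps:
b(U) = -8 + 4*U² (b(U) = -8 + (U + (0 + U))² = -8 + (U + U)² = -8 + (2*U)² = -8 + 4*U²)
b(-10)*(-79 + (75 - 74)) = (-8 + 4*(-10)²)*(-79 + (75 - 74)) = (-8 + 4*100)*(-79 + 1) = (-8 + 400)*(-78) = 392*(-78) = -30576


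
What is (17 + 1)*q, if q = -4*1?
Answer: -72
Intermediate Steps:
q = -4
(17 + 1)*q = (17 + 1)*(-4) = 18*(-4) = -72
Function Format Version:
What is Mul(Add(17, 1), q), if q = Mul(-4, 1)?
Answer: -72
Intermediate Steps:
q = -4
Mul(Add(17, 1), q) = Mul(Add(17, 1), -4) = Mul(18, -4) = -72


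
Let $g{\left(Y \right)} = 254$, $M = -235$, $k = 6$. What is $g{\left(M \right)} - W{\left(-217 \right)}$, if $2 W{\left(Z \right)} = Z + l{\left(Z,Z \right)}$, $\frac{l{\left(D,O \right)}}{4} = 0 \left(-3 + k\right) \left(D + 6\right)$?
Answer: $\frac{725}{2} \approx 362.5$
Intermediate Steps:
$l{\left(D,O \right)} = 0$ ($l{\left(D,O \right)} = 4 \cdot 0 \left(-3 + 6\right) \left(D + 6\right) = 4 \cdot 0 \cdot 3 \left(6 + D\right) = 4 \cdot 0 \left(6 + D\right) = 4 \cdot 0 = 0$)
$W{\left(Z \right)} = \frac{Z}{2}$ ($W{\left(Z \right)} = \frac{Z + 0}{2} = \frac{Z}{2}$)
$g{\left(M \right)} - W{\left(-217 \right)} = 254 - \frac{1}{2} \left(-217\right) = 254 - - \frac{217}{2} = 254 + \frac{217}{2} = \frac{725}{2}$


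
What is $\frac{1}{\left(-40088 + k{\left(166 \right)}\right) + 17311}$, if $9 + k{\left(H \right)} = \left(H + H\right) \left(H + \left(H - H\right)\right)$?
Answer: $\frac{1}{32326} \approx 3.0935 \cdot 10^{-5}$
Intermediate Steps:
$k{\left(H \right)} = -9 + 2 H^{2}$ ($k{\left(H \right)} = -9 + \left(H + H\right) \left(H + \left(H - H\right)\right) = -9 + 2 H \left(H + 0\right) = -9 + 2 H H = -9 + 2 H^{2}$)
$\frac{1}{\left(-40088 + k{\left(166 \right)}\right) + 17311} = \frac{1}{\left(-40088 - \left(9 - 2 \cdot 166^{2}\right)\right) + 17311} = \frac{1}{\left(-40088 + \left(-9 + 2 \cdot 27556\right)\right) + 17311} = \frac{1}{\left(-40088 + \left(-9 + 55112\right)\right) + 17311} = \frac{1}{\left(-40088 + 55103\right) + 17311} = \frac{1}{15015 + 17311} = \frac{1}{32326}$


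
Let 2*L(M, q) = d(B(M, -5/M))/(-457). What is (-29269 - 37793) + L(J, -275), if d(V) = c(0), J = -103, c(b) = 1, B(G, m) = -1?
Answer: -61294669/914 ≈ -67062.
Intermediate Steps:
d(V) = 1
L(M, q) = -1/914 (L(M, q) = (1/(-457))/2 = (1*(-1/457))/2 = (½)*(-1/457) = -1/914)
(-29269 - 37793) + L(J, -275) = (-29269 - 37793) - 1/914 = -67062 - 1/914 = -61294669/914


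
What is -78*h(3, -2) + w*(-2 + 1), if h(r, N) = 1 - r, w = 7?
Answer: 149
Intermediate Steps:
-78*h(3, -2) + w*(-2 + 1) = -78*(1 - 1*3) + 7*(-2 + 1) = -78*(1 - 3) + 7*(-1) = -78*(-2) - 7 = 156 - 7 = 149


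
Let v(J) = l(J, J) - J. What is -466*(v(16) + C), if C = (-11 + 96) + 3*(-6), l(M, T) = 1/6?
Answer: -71531/3 ≈ -23844.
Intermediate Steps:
l(M, T) = 1/6
C = 67 (C = 85 - 18 = 67)
v(J) = 1/6 - J
-466*(v(16) + C) = -466*((1/6 - 1*16) + 67) = -466*((1/6 - 16) + 67) = -466*(-95/6 + 67) = -466*307/6 = -71531/3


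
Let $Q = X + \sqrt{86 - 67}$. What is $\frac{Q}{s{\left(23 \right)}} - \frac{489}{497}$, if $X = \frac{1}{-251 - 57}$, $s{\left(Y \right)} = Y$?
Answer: $- \frac{494939}{502964} + \frac{\sqrt{19}}{23} \approx -0.79453$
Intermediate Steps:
$X = - \frac{1}{308}$ ($X = \frac{1}{-308} = - \frac{1}{308} \approx -0.0032468$)
$Q = - \frac{1}{308} + \sqrt{19}$ ($Q = - \frac{1}{308} + \sqrt{86 - 67} = - \frac{1}{308} + \sqrt{19} \approx 4.3557$)
$\frac{Q}{s{\left(23 \right)}} - \frac{489}{497} = \frac{- \frac{1}{308} + \sqrt{19}}{23} - \frac{489}{497} = \left(- \frac{1}{308} + \sqrt{19}\right) \frac{1}{23} - \frac{489}{497} = \left(- \frac{1}{7084} + \frac{\sqrt{19}}{23}\right) - \frac{489}{497} = - \frac{494939}{502964} + \frac{\sqrt{19}}{23}$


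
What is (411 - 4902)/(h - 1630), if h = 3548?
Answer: -4491/1918 ≈ -2.3415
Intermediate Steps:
(411 - 4902)/(h - 1630) = (411 - 4902)/(3548 - 1630) = -4491/1918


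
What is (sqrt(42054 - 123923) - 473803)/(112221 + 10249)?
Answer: -473803/122470 + I*sqrt(81869)/122470 ≈ -3.8687 + 0.0023363*I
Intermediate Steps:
(sqrt(42054 - 123923) - 473803)/(112221 + 10249) = (sqrt(-81869) - 473803)/122470 = (I*sqrt(81869) - 473803)*(1/122470) = (-473803 + I*sqrt(81869))*(1/122470) = -473803/122470 + I*sqrt(81869)/122470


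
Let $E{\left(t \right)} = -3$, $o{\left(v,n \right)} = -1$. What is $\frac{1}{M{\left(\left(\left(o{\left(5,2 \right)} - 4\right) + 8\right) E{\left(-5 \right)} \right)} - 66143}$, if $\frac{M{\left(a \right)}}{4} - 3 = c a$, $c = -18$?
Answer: $- \frac{1}{65483} \approx -1.5271 \cdot 10^{-5}$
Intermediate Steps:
$M{\left(a \right)} = 12 - 72 a$ ($M{\left(a \right)} = 12 + 4 \left(- 18 a\right) = 12 - 72 a$)
$\frac{1}{M{\left(\left(\left(o{\left(5,2 \right)} - 4\right) + 8\right) E{\left(-5 \right)} \right)} - 66143} = \frac{1}{\left(12 - 72 \left(\left(-1 - 4\right) + 8\right) \left(-3\right)\right) - 66143} = \frac{1}{\left(12 - 72 \left(-5 + 8\right) \left(-3\right)\right) - 66143} = \frac{1}{\left(12 - 72 \cdot 3 \left(-3\right)\right) - 66143} = \frac{1}{\left(12 - -648\right) - 66143} = \frac{1}{\left(12 + 648\right) - 66143} = \frac{1}{660 - 66143} = \frac{1}{-65483} = - \frac{1}{65483}$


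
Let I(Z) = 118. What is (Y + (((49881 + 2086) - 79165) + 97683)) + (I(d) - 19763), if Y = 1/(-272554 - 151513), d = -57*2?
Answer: 21559566279/424067 ≈ 50840.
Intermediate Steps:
d = -114
Y = -1/424067 (Y = 1/(-424067) = -1/424067 ≈ -2.3581e-6)
(Y + (((49881 + 2086) - 79165) + 97683)) + (I(d) - 19763) = (-1/424067 + (((49881 + 2086) - 79165) + 97683)) + (118 - 19763) = (-1/424067 + ((51967 - 79165) + 97683)) - 19645 = (-1/424067 + (-27198 + 97683)) - 19645 = (-1/424067 + 70485) - 19645 = 29890362494/424067 - 19645 = 21559566279/424067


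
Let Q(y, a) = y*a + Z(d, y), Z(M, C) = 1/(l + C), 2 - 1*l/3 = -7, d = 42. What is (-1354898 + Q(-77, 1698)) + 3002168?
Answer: 75826199/50 ≈ 1.5165e+6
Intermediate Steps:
l = 27 (l = 6 - 3*(-7) = 6 + 21 = 27)
Z(M, C) = 1/(27 + C)
Q(y, a) = 1/(27 + y) + a*y (Q(y, a) = y*a + 1/(27 + y) = a*y + 1/(27 + y) = 1/(27 + y) + a*y)
(-1354898 + Q(-77, 1698)) + 3002168 = (-1354898 + (1 + 1698*(-77)*(27 - 77))/(27 - 77)) + 3002168 = (-1354898 + (1 + 1698*(-77)*(-50))/(-50)) + 3002168 = (-1354898 - (1 + 6537300)/50) + 3002168 = (-1354898 - 1/50*6537301) + 3002168 = (-1354898 - 6537301/50) + 3002168 = -74282201/50 + 3002168 = 75826199/50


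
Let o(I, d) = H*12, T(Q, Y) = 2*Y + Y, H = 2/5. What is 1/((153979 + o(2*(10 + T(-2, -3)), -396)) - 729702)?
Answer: -5/2878591 ≈ -1.7370e-6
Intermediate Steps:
H = 2/5 (H = 2*(1/5) = 2/5 ≈ 0.40000)
T(Q, Y) = 3*Y
o(I, d) = 24/5 (o(I, d) = (2/5)*12 = 24/5)
1/((153979 + o(2*(10 + T(-2, -3)), -396)) - 729702) = 1/((153979 + 24/5) - 729702) = 1/(769919/5 - 729702) = 1/(-2878591/5) = -5/2878591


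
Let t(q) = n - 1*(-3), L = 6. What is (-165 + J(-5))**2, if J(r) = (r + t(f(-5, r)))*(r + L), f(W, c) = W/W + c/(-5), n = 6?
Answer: 25921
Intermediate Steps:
f(W, c) = 1 - c/5 (f(W, c) = 1 + c*(-1/5) = 1 - c/5)
t(q) = 9 (t(q) = 6 - 1*(-3) = 6 + 3 = 9)
J(r) = (6 + r)*(9 + r) (J(r) = (r + 9)*(r + 6) = (9 + r)*(6 + r) = (6 + r)*(9 + r))
(-165 + J(-5))**2 = (-165 + (54 + (-5)**2 + 15*(-5)))**2 = (-165 + (54 + 25 - 75))**2 = (-165 + 4)**2 = (-161)**2 = 25921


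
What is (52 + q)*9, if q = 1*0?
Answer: 468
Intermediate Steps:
q = 0
(52 + q)*9 = (52 + 0)*9 = 52*9 = 468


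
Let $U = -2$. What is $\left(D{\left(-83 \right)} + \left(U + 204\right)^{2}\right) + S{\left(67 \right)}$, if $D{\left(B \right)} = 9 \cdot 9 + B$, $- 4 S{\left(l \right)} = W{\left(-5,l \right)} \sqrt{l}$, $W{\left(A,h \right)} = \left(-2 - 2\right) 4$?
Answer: $40802 + 4 \sqrt{67} \approx 40835.0$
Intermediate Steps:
$W{\left(A,h \right)} = -16$ ($W{\left(A,h \right)} = \left(-4\right) 4 = -16$)
$S{\left(l \right)} = 4 \sqrt{l}$ ($S{\left(l \right)} = - \frac{\left(-16\right) \sqrt{l}}{4} = 4 \sqrt{l}$)
$D{\left(B \right)} = 81 + B$
$\left(D{\left(-83 \right)} + \left(U + 204\right)^{2}\right) + S{\left(67 \right)} = \left(\left(81 - 83\right) + \left(-2 + 204\right)^{2}\right) + 4 \sqrt{67} = \left(-2 + 202^{2}\right) + 4 \sqrt{67} = \left(-2 + 40804\right) + 4 \sqrt{67} = 40802 + 4 \sqrt{67}$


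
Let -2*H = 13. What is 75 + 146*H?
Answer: -874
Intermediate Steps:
H = -13/2 (H = -½*13 = -13/2 ≈ -6.5000)
75 + 146*H = 75 + 146*(-13/2) = 75 - 949 = -874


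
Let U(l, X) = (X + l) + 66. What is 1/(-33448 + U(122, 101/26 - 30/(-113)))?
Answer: -2938/97705687 ≈ -3.0070e-5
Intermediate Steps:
U(l, X) = 66 + X + l
1/(-33448 + U(122, 101/26 - 30/(-113))) = 1/(-33448 + (66 + (101/26 - 30/(-113)) + 122)) = 1/(-33448 + (66 + (101*(1/26) - 30*(-1/113)) + 122)) = 1/(-33448 + (66 + (101/26 + 30/113) + 122)) = 1/(-33448 + (66 + 12193/2938 + 122)) = 1/(-33448 + 564537/2938) = 1/(-97705687/2938) = -2938/97705687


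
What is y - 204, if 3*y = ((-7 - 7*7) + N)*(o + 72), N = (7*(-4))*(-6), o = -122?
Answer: -6212/3 ≈ -2070.7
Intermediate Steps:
N = 168 (N = -28*(-6) = 168)
y = -5600/3 (y = (((-7 - 7*7) + 168)*(-122 + 72))/3 = (((-7 - 49) + 168)*(-50))/3 = ((-56 + 168)*(-50))/3 = (112*(-50))/3 = (1/3)*(-5600) = -5600/3 ≈ -1866.7)
y - 204 = -5600/3 - 204 = -6212/3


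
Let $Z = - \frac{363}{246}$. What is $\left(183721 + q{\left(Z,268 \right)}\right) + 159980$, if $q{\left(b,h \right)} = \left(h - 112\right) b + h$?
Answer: $\frac{14093291}{41} \approx 3.4374 \cdot 10^{5}$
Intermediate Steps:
$Z = - \frac{121}{82}$ ($Z = \left(-363\right) \frac{1}{246} = - \frac{121}{82} \approx -1.4756$)
$q{\left(b,h \right)} = h + b \left(-112 + h\right)$ ($q{\left(b,h \right)} = \left(-112 + h\right) b + h = b \left(-112 + h\right) + h = h + b \left(-112 + h\right)$)
$\left(183721 + q{\left(Z,268 \right)}\right) + 159980 = \left(183721 - - \frac{1550}{41}\right) + 159980 = \left(183721 + \left(268 + \frac{6776}{41} - \frac{16214}{41}\right)\right) + 159980 = \left(183721 + \frac{1550}{41}\right) + 159980 = \frac{7534111}{41} + 159980 = \frac{14093291}{41}$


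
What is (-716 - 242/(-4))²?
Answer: 1718721/4 ≈ 4.2968e+5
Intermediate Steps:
(-716 - 242/(-4))² = (-716 - 242*(-1)/4)² = (-716 - 22*(-11/4))² = (-716 + 121/2)² = (-1311/2)² = 1718721/4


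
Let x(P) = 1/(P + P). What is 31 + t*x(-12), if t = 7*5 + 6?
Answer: 703/24 ≈ 29.292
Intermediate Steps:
t = 41 (t = 35 + 6 = 41)
x(P) = 1/(2*P)
31 + t*x(-12) = 31 + 41*((½)/(-12)) = 31 + 41*((½)*(-1/12)) = 31 + 41*(-1/24) = 31 - 41/24 = 703/24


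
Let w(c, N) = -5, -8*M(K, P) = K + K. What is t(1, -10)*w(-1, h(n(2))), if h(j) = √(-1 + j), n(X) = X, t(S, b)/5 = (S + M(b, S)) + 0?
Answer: -175/2 ≈ -87.500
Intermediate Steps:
M(K, P) = -K/4 (M(K, P) = -(K + K)/8 = -K/4)
t(S, b) = 5*S - 5*b/4 (t(S, b) = 5*((S - b/4) + 0) = 5*(S - b/4) = 5*S - 5*b/4)
t(1, -10)*w(-1, h(n(2))) = (5*1 - 5/4*(-10))*(-5) = (5 + 25/2)*(-5) = (35/2)*(-5) = -175/2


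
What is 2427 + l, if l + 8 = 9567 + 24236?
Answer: 36222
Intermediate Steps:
l = 33795 (l = -8 + (9567 + 24236) = -8 + 33803 = 33795)
2427 + l = 2427 + 33795 = 36222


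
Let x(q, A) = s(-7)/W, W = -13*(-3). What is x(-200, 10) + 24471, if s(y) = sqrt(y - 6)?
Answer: 24471 + I*sqrt(13)/39 ≈ 24471.0 + 0.09245*I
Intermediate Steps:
W = 39
s(y) = sqrt(-6 + y)
x(q, A) = I*sqrt(13)/39 (x(q, A) = sqrt(-6 - 7)/39 = sqrt(-13)*(1/39) = (I*sqrt(13))*(1/39) = I*sqrt(13)/39)
x(-200, 10) + 24471 = I*sqrt(13)/39 + 24471 = 24471 + I*sqrt(13)/39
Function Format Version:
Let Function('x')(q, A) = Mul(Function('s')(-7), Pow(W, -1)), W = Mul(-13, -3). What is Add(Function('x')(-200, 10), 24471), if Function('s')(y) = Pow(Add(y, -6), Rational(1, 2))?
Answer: Add(24471, Mul(Rational(1, 39), I, Pow(13, Rational(1, 2)))) ≈ Add(24471., Mul(0.092450, I))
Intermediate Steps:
W = 39
Function('s')(y) = Pow(Add(-6, y), Rational(1, 2))
Function('x')(q, A) = Mul(Rational(1, 39), I, Pow(13, Rational(1, 2))) (Function('x')(q, A) = Mul(Pow(Add(-6, -7), Rational(1, 2)), Pow(39, -1)) = Mul(Pow(-13, Rational(1, 2)), Rational(1, 39)) = Mul(Mul(I, Pow(13, Rational(1, 2))), Rational(1, 39)) = Mul(Rational(1, 39), I, Pow(13, Rational(1, 2))))
Add(Function('x')(-200, 10), 24471) = Add(Mul(Rational(1, 39), I, Pow(13, Rational(1, 2))), 24471) = Add(24471, Mul(Rational(1, 39), I, Pow(13, Rational(1, 2))))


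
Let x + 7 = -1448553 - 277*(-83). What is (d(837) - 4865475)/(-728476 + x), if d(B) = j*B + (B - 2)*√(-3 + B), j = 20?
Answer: 323249/143603 - 167*√834/430809 ≈ 2.2398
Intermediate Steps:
d(B) = 20*B + √(-3 + B)*(-2 + B) (d(B) = 20*B + (B - 2)*√(-3 + B) = 20*B + (-2 + B)*√(-3 + B) = 20*B + √(-3 + B)*(-2 + B))
x = -1425569 (x = -7 + (-1448553 - 277*(-83)) = -7 + (-1448553 + 22991) = -7 - 1425562 = -1425569)
(d(837) - 4865475)/(-728476 + x) = ((-2*√(-3 + 837) + 20*837 + 837*√(-3 + 837)) - 4865475)/(-728476 - 1425569) = ((-2*√834 + 16740 + 837*√834) - 4865475)/(-2154045) = ((16740 + 835*√834) - 4865475)*(-1/2154045) = (-4848735 + 835*√834)*(-1/2154045) = 323249/143603 - 167*√834/430809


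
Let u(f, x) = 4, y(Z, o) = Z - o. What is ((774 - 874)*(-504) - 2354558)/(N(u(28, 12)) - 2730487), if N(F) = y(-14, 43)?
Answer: 1152079/1365272 ≈ 0.84385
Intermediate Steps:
N(F) = -57 (N(F) = -14 - 1*43 = -14 - 43 = -57)
((774 - 874)*(-504) - 2354558)/(N(u(28, 12)) - 2730487) = ((774 - 874)*(-504) - 2354558)/(-57 - 2730487) = (-100*(-504) - 2354558)/(-2730544) = (50400 - 2354558)*(-1/2730544) = -2304158*(-1/2730544) = 1152079/1365272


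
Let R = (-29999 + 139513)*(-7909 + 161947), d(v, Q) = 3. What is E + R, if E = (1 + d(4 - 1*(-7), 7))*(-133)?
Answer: 16869317000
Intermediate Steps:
E = -532 (E = (1 + 3)*(-133) = 4*(-133) = -532)
R = 16869317532 (R = 109514*154038 = 16869317532)
E + R = -532 + 16869317532 = 16869317000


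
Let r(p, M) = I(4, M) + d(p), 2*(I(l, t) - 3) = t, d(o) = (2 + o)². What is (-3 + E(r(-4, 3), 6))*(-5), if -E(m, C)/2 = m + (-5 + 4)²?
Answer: 110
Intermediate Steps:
I(l, t) = 3 + t/2
r(p, M) = 3 + (2 + p)² + M/2 (r(p, M) = (3 + M/2) + (2 + p)² = 3 + (2 + p)² + M/2)
E(m, C) = -2 - 2*m (E(m, C) = -2*(m + (-5 + 4)²) = -2*(m + (-1)²) = -2*(m + 1) = -2*(1 + m) = -2 - 2*m)
(-3 + E(r(-4, 3), 6))*(-5) = (-3 + (-2 - 2*(3 + (2 - 4)² + (½)*3)))*(-5) = (-3 + (-2 - 2*(3 + (-2)² + 3/2)))*(-5) = (-3 + (-2 - 2*(3 + 4 + 3/2)))*(-5) = (-3 + (-2 - 2*17/2))*(-5) = (-3 + (-2 - 17))*(-5) = (-3 - 19)*(-5) = -22*(-5) = 110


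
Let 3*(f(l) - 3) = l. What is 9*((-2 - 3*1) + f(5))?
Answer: -3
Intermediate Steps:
f(l) = 3 + l/3
9*((-2 - 3*1) + f(5)) = 9*((-2 - 3*1) + (3 + (⅓)*5)) = 9*((-2 - 3) + (3 + 5/3)) = 9*(-5 + 14/3) = 9*(-⅓) = -3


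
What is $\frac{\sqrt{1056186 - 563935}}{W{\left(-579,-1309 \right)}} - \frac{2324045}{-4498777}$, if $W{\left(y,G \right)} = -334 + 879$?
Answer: $\frac{2324045}{4498777} + \frac{\sqrt{492251}}{545} \approx 1.8039$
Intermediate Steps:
$W{\left(y,G \right)} = 545$
$\frac{\sqrt{1056186 - 563935}}{W{\left(-579,-1309 \right)}} - \frac{2324045}{-4498777} = \frac{\sqrt{1056186 - 563935}}{545} - \frac{2324045}{-4498777} = \sqrt{492251} \cdot \frac{1}{545} - - \frac{2324045}{4498777} = \frac{\sqrt{492251}}{545} + \frac{2324045}{4498777} = \frac{2324045}{4498777} + \frac{\sqrt{492251}}{545}$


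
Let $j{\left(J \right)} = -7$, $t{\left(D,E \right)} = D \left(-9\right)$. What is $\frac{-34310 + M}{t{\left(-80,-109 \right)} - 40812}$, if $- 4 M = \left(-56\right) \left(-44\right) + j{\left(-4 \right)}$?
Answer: $\frac{139697}{160368} \approx 0.8711$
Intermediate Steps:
$t{\left(D,E \right)} = - 9 D$
$M = - \frac{2457}{4}$ ($M = - \frac{\left(-56\right) \left(-44\right) - 7}{4} = - \frac{2464 - 7}{4} = \left(- \frac{1}{4}\right) 2457 = - \frac{2457}{4} \approx -614.25$)
$\frac{-34310 + M}{t{\left(-80,-109 \right)} - 40812} = \frac{-34310 - \frac{2457}{4}}{\left(-9\right) \left(-80\right) - 40812} = - \frac{139697}{4 \left(720 - 40812\right)} = - \frac{139697}{4 \left(-40092\right)} = \left(- \frac{139697}{4}\right) \left(- \frac{1}{40092}\right) = \frac{139697}{160368}$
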